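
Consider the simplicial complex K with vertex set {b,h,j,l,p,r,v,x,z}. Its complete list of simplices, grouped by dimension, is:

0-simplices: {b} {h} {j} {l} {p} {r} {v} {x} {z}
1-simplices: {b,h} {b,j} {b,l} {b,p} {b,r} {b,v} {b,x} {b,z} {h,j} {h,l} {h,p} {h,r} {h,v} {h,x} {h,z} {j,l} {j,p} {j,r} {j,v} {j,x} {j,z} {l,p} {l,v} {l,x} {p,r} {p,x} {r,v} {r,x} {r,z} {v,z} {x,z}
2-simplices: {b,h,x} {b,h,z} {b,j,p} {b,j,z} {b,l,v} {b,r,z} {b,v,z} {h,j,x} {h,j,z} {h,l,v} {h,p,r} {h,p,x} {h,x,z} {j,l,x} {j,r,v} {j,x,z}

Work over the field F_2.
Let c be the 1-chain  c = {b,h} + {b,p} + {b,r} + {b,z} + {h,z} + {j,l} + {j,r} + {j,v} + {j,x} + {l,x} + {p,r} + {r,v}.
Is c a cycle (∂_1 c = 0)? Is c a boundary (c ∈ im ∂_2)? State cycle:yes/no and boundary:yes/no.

n_0=9 n_1=31 n_2=16  [Z2]
∂1: piv[bh,bj,bl,bp,br,bv,bx,bz] rk=8  ker:hj,hl,hp,hr,hv,hx,hz,jl,jp,jr,jv,jx,jz,lp,lv,lx,pr,px,rv,rx,rz,vz,xz
∂2: piv[bhx,bhz,bjp,bjz,blv,brz,bvz,hjx,hjz,hlv,hpr,hpx,hxz,jlx,jrv] rk=15  ker:jxz
∂1c = 0
c vs im∂2: residual ≠ 0 ⇒ not boundary

cycle:yes boundary:no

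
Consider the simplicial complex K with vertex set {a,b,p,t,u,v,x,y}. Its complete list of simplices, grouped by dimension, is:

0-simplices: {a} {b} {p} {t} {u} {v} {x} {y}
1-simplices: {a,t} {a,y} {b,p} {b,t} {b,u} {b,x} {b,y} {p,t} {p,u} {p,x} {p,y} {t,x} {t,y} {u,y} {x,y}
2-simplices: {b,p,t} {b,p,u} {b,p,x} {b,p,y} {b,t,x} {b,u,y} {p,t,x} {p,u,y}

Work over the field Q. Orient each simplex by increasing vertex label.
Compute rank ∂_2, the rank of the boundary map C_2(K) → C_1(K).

n_0=8 n_1=15 n_2=8  [Q]
∂1: piv[at,ay,bp,bt,bu,bx] rk=6  ker:by,pt,pu,px,py,tx,ty,uy,xy
∂2: piv[bpt,bpu,bpx,bpy,btx,buy] rk=6  ker:ptx,puy
rk∂_2=6

rank∂_2=6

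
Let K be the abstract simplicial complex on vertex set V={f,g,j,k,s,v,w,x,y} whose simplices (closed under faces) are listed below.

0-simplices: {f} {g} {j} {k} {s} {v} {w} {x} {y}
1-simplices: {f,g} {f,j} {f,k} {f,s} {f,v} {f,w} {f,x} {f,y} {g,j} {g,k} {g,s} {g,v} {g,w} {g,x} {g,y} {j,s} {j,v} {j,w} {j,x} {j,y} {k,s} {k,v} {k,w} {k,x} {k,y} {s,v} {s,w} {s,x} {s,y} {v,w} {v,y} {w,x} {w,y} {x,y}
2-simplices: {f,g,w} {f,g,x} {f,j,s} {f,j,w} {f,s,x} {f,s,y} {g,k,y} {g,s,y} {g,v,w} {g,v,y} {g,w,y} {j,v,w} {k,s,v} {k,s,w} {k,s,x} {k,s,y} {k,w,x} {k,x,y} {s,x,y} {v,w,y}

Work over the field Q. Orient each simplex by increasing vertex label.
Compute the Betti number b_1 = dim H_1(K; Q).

n_0=9 n_1=34 n_2=20  [Q]
∂1: piv[fg,fj,fk,fs,fv,fw,fx,fy] rk=8  ker:gj,gk,gs,gv,gw,gx,gy,js,jv,jw,jx,jy,ks,kv,kw,kx,ky,sv,sw,sx,sy,vw,vy,wx,wy,xy
∂2: piv[fgw,fgx,fjs,fjw,fsx,fsy,gky,gsy,gvw,gvy,gwy,jvw,ksv,ksw,ksx,ksy,kwx,kxy] rk=18  ker:sxy,vwy
b_1=(34−8)−18=8

b_1=8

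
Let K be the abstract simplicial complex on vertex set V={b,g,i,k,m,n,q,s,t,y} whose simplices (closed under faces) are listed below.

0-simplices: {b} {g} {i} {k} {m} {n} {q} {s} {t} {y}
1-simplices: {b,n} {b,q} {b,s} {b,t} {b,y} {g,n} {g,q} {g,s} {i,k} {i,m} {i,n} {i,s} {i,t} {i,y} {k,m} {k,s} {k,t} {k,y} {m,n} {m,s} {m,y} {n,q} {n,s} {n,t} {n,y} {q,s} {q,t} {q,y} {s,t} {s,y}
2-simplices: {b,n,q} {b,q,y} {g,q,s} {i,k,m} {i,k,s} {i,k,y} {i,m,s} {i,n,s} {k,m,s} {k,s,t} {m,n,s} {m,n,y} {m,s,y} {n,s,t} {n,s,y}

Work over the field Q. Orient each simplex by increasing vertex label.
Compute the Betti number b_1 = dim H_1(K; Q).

n_0=10 n_1=30 n_2=15  [Q]
∂1: piv[bn,bq,bs,bt,by,gn,ik,im,in] rk=9  ker:gq,gs,is,it,iy,km,ks,kt,ky,mn,ms,my,nq,ns,nt,ny,qs,qt,qy,st,sy
∂2: piv[bnq,bqy,gqs,ikm,iks,iky,ims,ins,kst,mns,mny,msy,nst] rk=13  ker:kms,nsy
b_1=(30−9)−13=8

b_1=8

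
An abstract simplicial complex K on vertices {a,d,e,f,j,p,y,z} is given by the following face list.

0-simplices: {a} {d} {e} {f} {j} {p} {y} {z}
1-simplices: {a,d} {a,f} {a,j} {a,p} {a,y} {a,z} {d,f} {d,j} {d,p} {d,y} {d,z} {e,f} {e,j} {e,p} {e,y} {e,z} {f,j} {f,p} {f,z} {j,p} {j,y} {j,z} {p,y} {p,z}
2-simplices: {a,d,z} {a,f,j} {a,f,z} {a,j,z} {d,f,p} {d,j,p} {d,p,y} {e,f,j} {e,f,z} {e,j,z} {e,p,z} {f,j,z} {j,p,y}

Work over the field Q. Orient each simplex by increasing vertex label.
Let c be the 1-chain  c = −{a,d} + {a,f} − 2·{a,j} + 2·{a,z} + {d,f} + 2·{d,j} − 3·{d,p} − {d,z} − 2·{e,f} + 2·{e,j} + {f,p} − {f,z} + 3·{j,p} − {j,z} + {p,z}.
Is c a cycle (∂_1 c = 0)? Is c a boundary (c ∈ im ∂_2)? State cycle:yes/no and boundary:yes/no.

cycle:yes boundary:no

n_0=8 n_1=24 n_2=13  [Q]
∂1: piv[ad,af,aj,ap,ay,az,ef] rk=7  ker:df,dj,dp,dy,dz,ej,ep,ey,ez,fj,fp,fz,jp,jy,jz,py,pz
∂2: piv[adz,afj,afz,ajz,dfp,djp,dpy,efj,efz,epz,jpy] rk=11  ker:ejz,fjz
∂1c = 0
c vs im∂2: residual ≠ 0 ⇒ not boundary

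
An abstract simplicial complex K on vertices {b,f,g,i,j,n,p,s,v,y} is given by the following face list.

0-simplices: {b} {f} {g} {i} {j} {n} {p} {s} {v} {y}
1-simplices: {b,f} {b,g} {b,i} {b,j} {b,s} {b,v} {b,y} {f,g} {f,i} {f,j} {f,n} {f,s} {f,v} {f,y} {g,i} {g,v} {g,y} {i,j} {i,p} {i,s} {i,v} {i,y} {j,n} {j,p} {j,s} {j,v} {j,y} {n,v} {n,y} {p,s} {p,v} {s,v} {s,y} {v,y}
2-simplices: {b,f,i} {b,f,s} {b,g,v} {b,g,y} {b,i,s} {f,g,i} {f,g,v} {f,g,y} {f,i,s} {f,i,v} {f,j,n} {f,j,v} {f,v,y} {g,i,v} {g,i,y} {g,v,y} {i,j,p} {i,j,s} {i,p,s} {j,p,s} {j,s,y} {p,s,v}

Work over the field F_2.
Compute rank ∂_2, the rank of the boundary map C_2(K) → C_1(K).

n_0=10 n_1=34 n_2=22  [Z2]
∂1: piv[bf,bg,bi,bj,bs,bv,by,fn,ip] rk=9  ker:fg,fi,fj,fs,fv,fy,gi,gv,gy,ij,is,iv,iy,jn,jp,js,jv,jy,nv,ny,ps,pv,sv,sy,vy
∂2: piv[bfi,bfs,bgv,bgy,bis,fgi,fgv,fgy,fiv,fjn,fjv,fvy,giy,ijp,ijs,ips,jsy,psv] rk=18  ker:fis,giv,gvy,jps
rk∂_2=18

rank∂_2=18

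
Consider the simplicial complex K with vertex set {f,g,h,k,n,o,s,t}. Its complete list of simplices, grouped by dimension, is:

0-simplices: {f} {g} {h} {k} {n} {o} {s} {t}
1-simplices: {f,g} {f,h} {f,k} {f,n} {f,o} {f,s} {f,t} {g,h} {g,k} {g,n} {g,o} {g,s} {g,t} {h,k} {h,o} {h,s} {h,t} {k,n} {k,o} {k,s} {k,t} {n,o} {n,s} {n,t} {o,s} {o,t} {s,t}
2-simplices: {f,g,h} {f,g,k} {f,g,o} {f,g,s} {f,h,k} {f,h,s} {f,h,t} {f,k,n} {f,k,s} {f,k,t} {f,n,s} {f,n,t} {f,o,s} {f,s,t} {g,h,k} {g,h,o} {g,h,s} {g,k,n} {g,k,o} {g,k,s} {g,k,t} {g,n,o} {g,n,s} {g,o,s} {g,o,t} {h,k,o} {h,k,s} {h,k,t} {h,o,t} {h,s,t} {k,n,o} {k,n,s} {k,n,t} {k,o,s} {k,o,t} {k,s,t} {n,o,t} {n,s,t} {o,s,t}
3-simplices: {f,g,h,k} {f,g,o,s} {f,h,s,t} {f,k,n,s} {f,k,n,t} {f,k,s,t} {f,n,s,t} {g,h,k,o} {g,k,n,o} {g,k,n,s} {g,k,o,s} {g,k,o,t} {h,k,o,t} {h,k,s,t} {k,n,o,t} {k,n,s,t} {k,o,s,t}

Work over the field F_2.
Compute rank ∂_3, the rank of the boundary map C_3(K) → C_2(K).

rank∂_3=16

n_0=8 n_1=27 n_2=39 n_3=17  [Z2]
∂1: piv[fg,fh,fk,fn,fo,fs,ft] rk=7  ker:gh,gk,gn,go,gs,gt,hk,ho,hs,ht,kn,ko,ks,kt,no,ns,nt,os,ot,st
∂2: piv[fgh,fgk,fgo,fgs,fhk,fhs,fht,fkn,fks,fkt,fns,fnt,fos,fst,gho,gkn,gko,gkt,gno,got] rk=20  ker:ghk,ghs,gks,gns,gos,hko,hks,hkt,hot,hst,kno,kns,knt,kos,kot,kst,not,nst,ost
∂3: piv[fghk,fgos,fhst,fkns,fknt,fkst,fnst,ghko,gkno,gkns,gkos,gkot,hkot,hkst,knot,kost] rk=16  ker:knst
rk∂_3=16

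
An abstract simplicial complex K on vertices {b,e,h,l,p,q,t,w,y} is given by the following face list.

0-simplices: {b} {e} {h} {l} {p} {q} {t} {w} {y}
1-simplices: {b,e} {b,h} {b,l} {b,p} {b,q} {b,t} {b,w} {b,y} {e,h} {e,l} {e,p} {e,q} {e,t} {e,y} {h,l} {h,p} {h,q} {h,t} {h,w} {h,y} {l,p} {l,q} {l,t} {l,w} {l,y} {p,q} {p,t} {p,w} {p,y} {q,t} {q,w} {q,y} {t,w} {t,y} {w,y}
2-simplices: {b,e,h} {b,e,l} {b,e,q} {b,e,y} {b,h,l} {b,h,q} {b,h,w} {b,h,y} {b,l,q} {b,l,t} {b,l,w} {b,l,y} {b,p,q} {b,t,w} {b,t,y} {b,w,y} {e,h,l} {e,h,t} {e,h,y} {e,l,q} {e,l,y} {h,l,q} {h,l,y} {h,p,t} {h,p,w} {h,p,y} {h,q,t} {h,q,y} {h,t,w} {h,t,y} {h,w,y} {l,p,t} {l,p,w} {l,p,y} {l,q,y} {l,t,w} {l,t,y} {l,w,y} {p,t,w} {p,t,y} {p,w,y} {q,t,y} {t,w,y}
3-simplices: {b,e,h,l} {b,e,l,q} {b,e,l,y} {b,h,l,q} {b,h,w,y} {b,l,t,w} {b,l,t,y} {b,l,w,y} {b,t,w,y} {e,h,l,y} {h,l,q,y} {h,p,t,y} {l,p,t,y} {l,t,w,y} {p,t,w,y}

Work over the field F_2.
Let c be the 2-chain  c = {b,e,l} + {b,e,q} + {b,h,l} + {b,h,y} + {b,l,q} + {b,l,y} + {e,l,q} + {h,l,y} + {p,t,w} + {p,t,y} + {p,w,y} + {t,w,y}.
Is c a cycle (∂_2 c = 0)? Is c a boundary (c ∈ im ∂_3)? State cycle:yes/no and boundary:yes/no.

n_0=9 n_1=35 n_2=43 n_3=15  [Z2]
∂1: piv[be,bh,bl,bp,bq,bt,bw,by] rk=8  ker:eh,el,ep,eq,et,ey,hl,hp,hq,ht,hw,hy,lp,lq,lt,lw,ly,pq,pt,pw,py,qt,qw,qy,tw,ty,wy
∂2: piv[beh,bel,beq,bey,bhl,bhq,bhw,bhy,blq,blt,blw,bly,bpq,btw,bty,bwy,eht,hpt,hpw,hpy,hqt,hqy,htw,lpt] rk=24  ker:ehl,ehy,elq,ely,hlq,hly,hty,hwy,lpw,lpy,lqy,ltw,lty,lwy,ptw,pty,pwy,qty,twy
∂3: piv[behl,belq,bely,bhlq,bhwy,bltw,blty,blwy,btwy,ehly,hlqy,hpty,lpty,ptwy] rk=14  ker:ltwy
∂2c = 0
c vs im∂3: residual ≠ 0 ⇒ not boundary

cycle:yes boundary:no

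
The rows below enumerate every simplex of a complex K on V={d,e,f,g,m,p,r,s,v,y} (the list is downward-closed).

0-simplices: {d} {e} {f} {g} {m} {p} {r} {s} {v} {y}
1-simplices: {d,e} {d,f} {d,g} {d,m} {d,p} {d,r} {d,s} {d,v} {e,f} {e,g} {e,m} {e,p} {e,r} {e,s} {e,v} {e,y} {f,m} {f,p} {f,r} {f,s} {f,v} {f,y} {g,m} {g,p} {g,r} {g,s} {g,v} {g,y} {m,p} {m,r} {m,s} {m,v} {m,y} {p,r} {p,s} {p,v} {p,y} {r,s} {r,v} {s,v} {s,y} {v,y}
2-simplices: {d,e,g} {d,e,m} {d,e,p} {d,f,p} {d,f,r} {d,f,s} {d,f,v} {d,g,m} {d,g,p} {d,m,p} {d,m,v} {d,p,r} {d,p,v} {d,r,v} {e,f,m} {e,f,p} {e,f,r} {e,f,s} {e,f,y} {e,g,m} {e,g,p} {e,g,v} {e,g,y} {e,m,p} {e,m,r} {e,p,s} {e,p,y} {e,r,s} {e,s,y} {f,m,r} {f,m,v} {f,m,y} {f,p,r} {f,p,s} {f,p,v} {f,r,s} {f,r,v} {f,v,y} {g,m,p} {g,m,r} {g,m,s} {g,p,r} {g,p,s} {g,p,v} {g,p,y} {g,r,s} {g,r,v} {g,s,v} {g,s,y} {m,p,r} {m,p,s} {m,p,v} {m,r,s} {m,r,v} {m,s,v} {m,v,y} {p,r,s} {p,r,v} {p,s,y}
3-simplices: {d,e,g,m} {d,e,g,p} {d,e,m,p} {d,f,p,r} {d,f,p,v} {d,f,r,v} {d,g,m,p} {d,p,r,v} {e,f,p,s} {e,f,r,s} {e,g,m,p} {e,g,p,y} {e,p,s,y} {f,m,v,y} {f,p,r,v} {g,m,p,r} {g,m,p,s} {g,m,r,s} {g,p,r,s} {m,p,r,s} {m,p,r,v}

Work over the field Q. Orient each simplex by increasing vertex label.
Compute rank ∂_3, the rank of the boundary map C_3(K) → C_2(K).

n_0=10 n_1=42 n_2=59 n_3=21  [Q]
∂1: piv[de,df,dg,dm,dp,dr,ds,dv,ey] rk=9  ker:ef,eg,em,ep,er,es,ev,fm,fp,fr,fs,fv,fy,gm,gp,gr,gs,gv,gy,mp,mr,ms,mv,my,pr,ps,pv,py,rs,rv,sv,sy,vy
∂2: piv[deg,dem,dep,dfp,dfr,dfs,dfv,dgm,dgp,dmp,dmv,dpr,dpv,drv,efm,efp,efr,efs,efy,egv,egy,emr,eps,epy,ers,esy,fmy,fvy,gmr,gms,gps,gpv,gsv] rk=33  ker:egm,egp,emp,fmr,fmv,fpr,fps,fpv,frs,frv,gmp,gpr,gpy,grs,grv,gsy,mpr,mps,mpv,mrs,mrv,msv,mvy,prs,prv,psy
∂3: piv[degm,degp,demp,dfpr,dfpv,dfrv,dgmp,dprv,efps,efrs,egpy,epsy,fmvy,gmpr,gmps,gmrs,gprs,mprv] rk=18  ker:egmp,fprv,mprs
rk∂_3=18

rank∂_3=18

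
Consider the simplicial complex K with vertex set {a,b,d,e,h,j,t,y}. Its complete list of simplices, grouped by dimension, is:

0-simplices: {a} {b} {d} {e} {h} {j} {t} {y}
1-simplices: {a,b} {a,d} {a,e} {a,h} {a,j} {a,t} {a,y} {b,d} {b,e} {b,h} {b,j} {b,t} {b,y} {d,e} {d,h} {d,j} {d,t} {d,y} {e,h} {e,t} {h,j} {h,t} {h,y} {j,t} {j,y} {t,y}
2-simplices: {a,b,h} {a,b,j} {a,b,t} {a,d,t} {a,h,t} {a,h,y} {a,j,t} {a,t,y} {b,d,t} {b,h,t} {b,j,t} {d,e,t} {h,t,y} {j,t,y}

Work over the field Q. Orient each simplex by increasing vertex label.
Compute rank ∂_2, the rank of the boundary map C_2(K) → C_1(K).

rank∂_2=11

n_0=8 n_1=26 n_2=14  [Q]
∂1: piv[ab,ad,ae,ah,aj,at,ay] rk=7  ker:bd,be,bh,bj,bt,by,de,dh,dj,dt,dy,eh,et,hj,ht,hy,jt,jy,ty
∂2: piv[abh,abj,abt,adt,aht,ahy,ajt,aty,bdt,det,jty] rk=11  ker:bht,bjt,hty
rk∂_2=11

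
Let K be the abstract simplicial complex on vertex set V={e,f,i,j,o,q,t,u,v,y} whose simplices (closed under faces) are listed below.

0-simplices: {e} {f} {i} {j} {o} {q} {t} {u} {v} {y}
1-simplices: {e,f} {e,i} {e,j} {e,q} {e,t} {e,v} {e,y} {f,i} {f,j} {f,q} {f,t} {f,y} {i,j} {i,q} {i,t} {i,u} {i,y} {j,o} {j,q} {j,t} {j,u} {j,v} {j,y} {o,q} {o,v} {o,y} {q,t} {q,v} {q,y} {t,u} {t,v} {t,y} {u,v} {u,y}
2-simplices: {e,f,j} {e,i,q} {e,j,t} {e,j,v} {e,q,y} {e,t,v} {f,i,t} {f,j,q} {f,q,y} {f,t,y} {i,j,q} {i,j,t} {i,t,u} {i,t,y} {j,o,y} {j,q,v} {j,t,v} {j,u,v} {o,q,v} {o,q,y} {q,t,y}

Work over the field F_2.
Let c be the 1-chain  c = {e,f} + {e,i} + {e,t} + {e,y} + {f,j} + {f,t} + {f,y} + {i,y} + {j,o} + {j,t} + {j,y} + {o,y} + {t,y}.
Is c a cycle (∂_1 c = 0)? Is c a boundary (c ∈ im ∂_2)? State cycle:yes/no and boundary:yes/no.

cycle:yes boundary:no

n_0=10 n_1=34 n_2=21  [Z2]
∂1: piv[ef,ei,ej,eq,et,ev,ey,iu,jo] rk=9  ker:fi,fj,fq,ft,fy,ij,iq,it,iy,jq,jt,ju,jv,jy,oq,ov,oy,qt,qv,qy,tu,tv,ty,uv,uy
∂2: piv[efj,eiq,ejt,ejv,eqy,etv,fit,fjq,fqy,fty,ijq,ijt,itu,ity,joy,jqv,juv,oqv,oqy,qty] rk=20  ker:jtv
∂1c = 0
c vs im∂2: residual ≠ 0 ⇒ not boundary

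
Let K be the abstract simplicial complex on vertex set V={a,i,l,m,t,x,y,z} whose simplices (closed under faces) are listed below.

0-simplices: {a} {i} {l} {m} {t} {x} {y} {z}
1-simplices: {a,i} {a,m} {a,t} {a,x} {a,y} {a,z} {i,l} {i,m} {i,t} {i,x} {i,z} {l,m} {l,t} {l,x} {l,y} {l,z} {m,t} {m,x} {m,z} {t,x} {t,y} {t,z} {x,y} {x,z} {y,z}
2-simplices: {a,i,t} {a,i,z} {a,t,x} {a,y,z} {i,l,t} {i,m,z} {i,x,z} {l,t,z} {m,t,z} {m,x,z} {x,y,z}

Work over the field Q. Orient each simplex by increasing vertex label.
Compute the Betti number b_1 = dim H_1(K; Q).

b_1=7

n_0=8 n_1=25 n_2=11  [Q]
∂1: piv[ai,am,at,ax,ay,az,il] rk=7  ker:im,it,ix,iz,lm,lt,lx,ly,lz,mt,mx,mz,tx,ty,tz,xy,xz,yz
∂2: piv[ait,aiz,atx,ayz,ilt,imz,ixz,ltz,mtz,mxz,xyz] rk=11
b_1=(25−7)−11=7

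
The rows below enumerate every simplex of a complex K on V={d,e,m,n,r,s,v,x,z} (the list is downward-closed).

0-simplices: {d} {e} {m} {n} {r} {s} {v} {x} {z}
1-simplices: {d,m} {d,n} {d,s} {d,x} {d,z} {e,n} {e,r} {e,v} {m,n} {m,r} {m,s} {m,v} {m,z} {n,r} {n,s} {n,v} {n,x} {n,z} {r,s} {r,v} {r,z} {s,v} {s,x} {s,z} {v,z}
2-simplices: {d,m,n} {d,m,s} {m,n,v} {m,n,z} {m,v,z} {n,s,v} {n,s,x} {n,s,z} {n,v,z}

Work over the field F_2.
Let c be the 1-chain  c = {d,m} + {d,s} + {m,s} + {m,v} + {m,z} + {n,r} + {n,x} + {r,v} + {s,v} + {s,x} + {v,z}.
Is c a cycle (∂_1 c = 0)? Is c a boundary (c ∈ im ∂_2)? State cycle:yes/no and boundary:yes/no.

cycle:yes boundary:no

n_0=9 n_1=25 n_2=9  [Z2]
∂1: piv[dm,dn,ds,dx,dz,en,er,ev] rk=8  ker:mn,mr,ms,mv,mz,nr,ns,nv,nx,nz,rs,rv,rz,sv,sx,sz,vz
∂2: piv[dmn,dms,mnv,mnz,mvz,nsv,nsx,nsz] rk=8  ker:nvz
∂1c = 0
c vs im∂2: residual ≠ 0 ⇒ not boundary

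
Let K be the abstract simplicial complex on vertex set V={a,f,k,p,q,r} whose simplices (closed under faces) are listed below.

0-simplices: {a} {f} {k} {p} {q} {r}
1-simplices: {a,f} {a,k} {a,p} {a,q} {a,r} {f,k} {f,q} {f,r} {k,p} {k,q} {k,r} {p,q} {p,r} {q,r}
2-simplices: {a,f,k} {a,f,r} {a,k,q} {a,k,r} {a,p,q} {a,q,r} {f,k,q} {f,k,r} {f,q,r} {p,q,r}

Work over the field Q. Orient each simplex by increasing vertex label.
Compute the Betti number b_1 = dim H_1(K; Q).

n_0=6 n_1=14 n_2=10  [Q]
∂1: piv[af,ak,ap,aq,ar] rk=5  ker:fk,fq,fr,kp,kq,kr,pq,pr,qr
∂2: piv[afk,afr,akq,akr,apq,aqr,fkq,pqr] rk=8  ker:fkr,fqr
b_1=(14−5)−8=1

b_1=1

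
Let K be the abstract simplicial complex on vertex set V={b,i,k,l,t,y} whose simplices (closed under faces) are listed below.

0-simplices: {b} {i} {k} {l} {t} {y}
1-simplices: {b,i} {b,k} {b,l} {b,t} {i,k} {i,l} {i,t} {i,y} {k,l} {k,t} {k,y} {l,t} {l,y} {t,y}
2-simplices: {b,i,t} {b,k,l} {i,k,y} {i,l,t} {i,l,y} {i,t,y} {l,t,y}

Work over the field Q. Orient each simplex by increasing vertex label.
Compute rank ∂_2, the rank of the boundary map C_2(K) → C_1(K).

n_0=6 n_1=14 n_2=7  [Q]
∂1: piv[bi,bk,bl,bt,iy] rk=5  ker:ik,il,it,kl,kt,ky,lt,ly,ty
∂2: piv[bit,bkl,iky,ilt,ily,ity] rk=6  ker:lty
rk∂_2=6

rank∂_2=6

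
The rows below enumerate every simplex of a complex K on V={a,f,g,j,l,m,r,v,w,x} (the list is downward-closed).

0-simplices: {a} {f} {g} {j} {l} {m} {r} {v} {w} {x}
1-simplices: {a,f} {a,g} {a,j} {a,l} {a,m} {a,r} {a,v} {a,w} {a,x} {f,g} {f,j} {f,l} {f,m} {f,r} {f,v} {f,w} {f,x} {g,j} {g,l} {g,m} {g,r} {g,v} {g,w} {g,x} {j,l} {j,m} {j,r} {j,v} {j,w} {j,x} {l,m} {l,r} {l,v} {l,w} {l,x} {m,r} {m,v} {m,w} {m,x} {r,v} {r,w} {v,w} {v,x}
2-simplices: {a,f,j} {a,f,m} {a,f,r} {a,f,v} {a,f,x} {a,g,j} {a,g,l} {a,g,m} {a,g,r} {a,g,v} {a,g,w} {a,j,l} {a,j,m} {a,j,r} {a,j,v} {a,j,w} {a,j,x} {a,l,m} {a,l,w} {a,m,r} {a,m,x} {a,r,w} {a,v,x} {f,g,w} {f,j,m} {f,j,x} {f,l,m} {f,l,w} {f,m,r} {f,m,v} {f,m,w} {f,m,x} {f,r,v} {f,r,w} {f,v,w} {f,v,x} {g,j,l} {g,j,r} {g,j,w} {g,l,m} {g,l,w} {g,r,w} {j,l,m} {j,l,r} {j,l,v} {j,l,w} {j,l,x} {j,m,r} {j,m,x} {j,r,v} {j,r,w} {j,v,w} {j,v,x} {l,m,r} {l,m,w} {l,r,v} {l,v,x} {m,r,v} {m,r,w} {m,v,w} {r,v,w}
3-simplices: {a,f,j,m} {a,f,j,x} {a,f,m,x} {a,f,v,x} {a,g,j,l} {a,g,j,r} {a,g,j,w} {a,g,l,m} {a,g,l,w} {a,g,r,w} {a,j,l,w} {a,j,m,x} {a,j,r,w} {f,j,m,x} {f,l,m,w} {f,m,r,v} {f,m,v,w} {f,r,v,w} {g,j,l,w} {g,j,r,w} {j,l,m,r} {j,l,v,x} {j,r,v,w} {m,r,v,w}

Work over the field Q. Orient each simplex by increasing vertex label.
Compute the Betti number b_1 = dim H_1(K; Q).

b_1=1

n_0=10 n_1=43 n_2=61 n_3=24  [Q]
∂1: piv[af,ag,aj,al,am,ar,av,aw,ax] rk=9  ker:fg,fj,fl,fm,fr,fv,fw,fx,gj,gl,gm,gr,gv,gw,gx,jl,jm,jr,jv,jw,jx,lm,lr,lv,lw,lx,mr,mv,mw,mx,rv,rw,vw,vx
∂2: piv[afj,afm,afr,afv,afx,agj,agl,agm,agr,agv,agw,ajl,ajm,ajr,ajv,ajw,ajx,alm,alw,amr,amx,arw,avx,fgw,flm,flw,fmv,fmw,frv,fvw,jlr,jlv,jlx] rk=33  ker:fjm,fjx,fmr,fmx,frw,fvx,gjl,gjr,gjw,glm,glw,grw,jlm,jlw,jmr,jmx,jrv,jrw,jvw,jvx,lmr,lmw,lrv,lvx,mrv,mrw,mvw,rvw
∂3: piv[afjm,afjx,afmx,afvx,agjl,agjr,agjw,aglm,aglw,agrw,ajlw,ajmx,ajrw,flmw,fmrv,fmvw,frvw,jlmr,jlvx,jrvw,mrvw] rk=21  ker:fjmx,gjlw,gjrw
b_1=(43−9)−33=1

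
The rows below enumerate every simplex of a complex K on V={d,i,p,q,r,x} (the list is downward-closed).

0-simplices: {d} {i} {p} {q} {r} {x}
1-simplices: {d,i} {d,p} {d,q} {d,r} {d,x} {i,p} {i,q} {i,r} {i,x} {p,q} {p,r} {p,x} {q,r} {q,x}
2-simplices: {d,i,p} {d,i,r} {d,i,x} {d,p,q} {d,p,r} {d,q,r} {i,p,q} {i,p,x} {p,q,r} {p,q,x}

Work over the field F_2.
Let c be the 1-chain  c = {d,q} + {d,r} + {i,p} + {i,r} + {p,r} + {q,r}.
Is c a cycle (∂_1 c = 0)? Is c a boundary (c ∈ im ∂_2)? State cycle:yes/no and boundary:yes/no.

cycle:yes boundary:yes

n_0=6 n_1=14 n_2=10  [Z2]
∂1: piv[di,dp,dq,dr,dx] rk=5  ker:ip,iq,ir,ix,pq,pr,px,qr,qx
∂2: piv[dip,dir,dix,dpq,dpr,dqr,ipq,ipx,pqx] rk=9  ker:pqr
∂1c = 0
c vs im∂2: reduces to 0 ⇒ boundary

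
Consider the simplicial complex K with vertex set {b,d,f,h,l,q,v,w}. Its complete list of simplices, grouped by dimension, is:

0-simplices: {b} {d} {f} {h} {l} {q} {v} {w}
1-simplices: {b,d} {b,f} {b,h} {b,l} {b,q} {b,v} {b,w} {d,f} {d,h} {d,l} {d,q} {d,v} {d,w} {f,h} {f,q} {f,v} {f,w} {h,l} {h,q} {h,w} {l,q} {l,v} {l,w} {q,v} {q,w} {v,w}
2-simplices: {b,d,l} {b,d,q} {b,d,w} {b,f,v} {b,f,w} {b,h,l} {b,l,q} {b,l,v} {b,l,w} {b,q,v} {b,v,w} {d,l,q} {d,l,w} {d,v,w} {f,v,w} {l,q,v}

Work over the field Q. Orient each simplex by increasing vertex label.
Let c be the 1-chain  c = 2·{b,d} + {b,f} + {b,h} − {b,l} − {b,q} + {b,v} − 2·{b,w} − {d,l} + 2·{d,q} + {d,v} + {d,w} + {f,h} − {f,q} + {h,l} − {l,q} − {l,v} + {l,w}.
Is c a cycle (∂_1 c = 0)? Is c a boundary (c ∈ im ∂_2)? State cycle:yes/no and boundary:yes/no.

cycle:no boundary:no

n_0=8 n_1=26 n_2=16  [Q]
∂1: piv[bd,bf,bh,bl,bq,bv,bw] rk=7  ker:df,dh,dl,dq,dv,dw,fh,fq,fv,fw,hl,hq,hw,lq,lv,lw,qv,qw,vw
∂2: piv[bdl,bdq,bdw,bfv,bfw,bhl,blq,blv,blw,bqv,bvw,dvw] rk=12  ker:dlq,dlw,fvw,lqv
∂1c = −{b} − {d} + {f} + {h} − {q} + {v}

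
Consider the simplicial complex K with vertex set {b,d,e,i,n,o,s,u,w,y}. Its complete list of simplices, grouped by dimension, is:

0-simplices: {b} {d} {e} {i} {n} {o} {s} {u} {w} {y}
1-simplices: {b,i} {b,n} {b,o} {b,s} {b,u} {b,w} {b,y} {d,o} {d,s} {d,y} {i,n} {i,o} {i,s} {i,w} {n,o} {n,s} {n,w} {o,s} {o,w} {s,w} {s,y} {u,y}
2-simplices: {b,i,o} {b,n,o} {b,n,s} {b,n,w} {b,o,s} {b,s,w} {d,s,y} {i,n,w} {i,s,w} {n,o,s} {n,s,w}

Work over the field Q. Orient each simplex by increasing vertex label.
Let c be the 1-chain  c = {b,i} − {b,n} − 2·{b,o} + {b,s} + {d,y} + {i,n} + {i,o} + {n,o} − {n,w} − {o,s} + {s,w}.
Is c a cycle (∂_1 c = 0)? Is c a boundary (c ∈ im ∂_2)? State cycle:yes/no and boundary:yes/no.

n_0=10 n_1=22 n_2=11  [Q]
∂1: piv[bi,bn,bo,bs,bu,bw,by,do] rk=8  ker:ds,dy,in,io,is,iw,no,ns,nw,os,ow,sw,sy,uy
∂2: piv[bio,bno,bns,bnw,bos,bsw,dsy,inw,isw] rk=9  ker:nos,nsw
∂1c = {b} − {d} − {i} + {o} − {s} + {y}

cycle:no boundary:no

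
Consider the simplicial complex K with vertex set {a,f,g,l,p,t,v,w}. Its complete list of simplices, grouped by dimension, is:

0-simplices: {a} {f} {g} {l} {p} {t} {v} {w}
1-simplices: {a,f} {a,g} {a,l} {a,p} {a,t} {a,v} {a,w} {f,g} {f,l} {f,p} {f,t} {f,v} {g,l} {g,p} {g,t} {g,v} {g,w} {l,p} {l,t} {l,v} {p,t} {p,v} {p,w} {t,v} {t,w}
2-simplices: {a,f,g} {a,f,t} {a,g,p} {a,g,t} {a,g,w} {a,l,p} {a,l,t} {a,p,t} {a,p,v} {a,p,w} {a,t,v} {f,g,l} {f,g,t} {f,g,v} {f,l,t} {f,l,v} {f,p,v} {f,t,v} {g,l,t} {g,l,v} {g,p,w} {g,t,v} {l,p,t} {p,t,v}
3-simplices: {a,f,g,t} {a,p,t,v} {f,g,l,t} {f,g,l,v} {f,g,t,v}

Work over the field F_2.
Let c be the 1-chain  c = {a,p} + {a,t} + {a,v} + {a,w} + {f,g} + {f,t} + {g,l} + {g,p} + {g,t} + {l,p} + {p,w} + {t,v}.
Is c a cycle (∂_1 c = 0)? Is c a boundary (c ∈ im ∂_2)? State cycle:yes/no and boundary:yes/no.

cycle:yes boundary:yes

n_0=8 n_1=25 n_2=24 n_3=5  [Z2]
∂1: piv[af,ag,al,ap,at,av,aw] rk=7  ker:fg,fl,fp,ft,fv,gl,gp,gt,gv,gw,lp,lt,lv,pt,pv,pw,tv,tw
∂2: piv[afg,aft,agp,agt,agw,alp,alt,apt,apv,apw,atv,fgl,fgv,flt,flv,fpv,ftv] rk=17  ker:fgt,glt,glv,gpw,gtv,lpt,ptv
∂3: piv[afgt,aptv,fglt,fglv,fgtv] rk=5
∂1c = 0
c vs im∂2: reduces to 0 ⇒ boundary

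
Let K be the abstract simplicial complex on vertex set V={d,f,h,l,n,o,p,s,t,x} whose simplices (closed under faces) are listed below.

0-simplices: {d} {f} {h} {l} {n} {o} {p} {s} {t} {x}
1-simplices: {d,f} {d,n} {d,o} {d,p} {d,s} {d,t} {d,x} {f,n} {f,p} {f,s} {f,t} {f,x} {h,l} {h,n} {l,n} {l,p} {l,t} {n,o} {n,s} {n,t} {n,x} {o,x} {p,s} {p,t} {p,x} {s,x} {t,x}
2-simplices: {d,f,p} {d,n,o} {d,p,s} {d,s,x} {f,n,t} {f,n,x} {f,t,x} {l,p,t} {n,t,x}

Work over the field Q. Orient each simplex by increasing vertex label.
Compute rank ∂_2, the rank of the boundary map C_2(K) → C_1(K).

rank∂_2=8

n_0=10 n_1=27 n_2=9  [Q]
∂1: piv[df,dn,do,dp,ds,dt,dx,hl,hn] rk=9  ker:fn,fp,fs,ft,fx,ln,lp,lt,no,ns,nt,nx,ox,ps,pt,px,sx,tx
∂2: piv[dfp,dno,dps,dsx,fnt,fnx,ftx,lpt] rk=8  ker:ntx
rk∂_2=8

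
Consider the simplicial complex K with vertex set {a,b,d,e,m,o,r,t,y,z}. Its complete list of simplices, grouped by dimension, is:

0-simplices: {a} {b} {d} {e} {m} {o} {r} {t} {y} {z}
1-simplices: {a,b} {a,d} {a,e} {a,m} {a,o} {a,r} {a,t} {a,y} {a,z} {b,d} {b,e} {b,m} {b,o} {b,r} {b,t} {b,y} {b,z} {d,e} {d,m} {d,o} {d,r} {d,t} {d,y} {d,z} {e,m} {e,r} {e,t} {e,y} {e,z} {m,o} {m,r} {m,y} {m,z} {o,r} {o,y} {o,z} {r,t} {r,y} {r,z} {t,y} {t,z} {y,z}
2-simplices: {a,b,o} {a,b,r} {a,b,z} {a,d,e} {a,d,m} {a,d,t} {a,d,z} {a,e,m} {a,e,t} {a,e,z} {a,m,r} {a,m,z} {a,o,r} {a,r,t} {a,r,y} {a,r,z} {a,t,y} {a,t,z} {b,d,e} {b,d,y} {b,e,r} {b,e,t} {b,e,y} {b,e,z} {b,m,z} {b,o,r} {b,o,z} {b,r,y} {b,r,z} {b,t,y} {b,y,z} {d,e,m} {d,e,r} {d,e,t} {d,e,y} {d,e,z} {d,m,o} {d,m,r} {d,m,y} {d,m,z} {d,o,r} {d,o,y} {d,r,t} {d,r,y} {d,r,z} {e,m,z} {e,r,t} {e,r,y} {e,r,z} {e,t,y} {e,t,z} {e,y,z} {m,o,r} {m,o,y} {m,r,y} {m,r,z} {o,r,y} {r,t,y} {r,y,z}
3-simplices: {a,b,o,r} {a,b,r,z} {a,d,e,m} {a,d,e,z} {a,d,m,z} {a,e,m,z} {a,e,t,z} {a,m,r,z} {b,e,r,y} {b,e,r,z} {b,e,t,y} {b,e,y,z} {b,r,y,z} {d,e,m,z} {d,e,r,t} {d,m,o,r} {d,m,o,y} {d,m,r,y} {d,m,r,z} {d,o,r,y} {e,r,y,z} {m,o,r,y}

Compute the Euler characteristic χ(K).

χ(K)=5

n_0=10 n_1=42 n_2=59 n_3=22
χ=+10−42+59−22=5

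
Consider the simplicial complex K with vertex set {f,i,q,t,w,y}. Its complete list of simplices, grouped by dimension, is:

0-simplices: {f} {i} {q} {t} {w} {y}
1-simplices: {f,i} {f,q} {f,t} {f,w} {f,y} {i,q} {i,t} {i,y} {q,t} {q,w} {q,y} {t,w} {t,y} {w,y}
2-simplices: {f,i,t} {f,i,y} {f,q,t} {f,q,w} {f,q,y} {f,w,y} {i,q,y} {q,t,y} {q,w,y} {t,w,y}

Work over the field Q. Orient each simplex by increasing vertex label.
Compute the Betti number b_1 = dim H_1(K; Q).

b_1=0

n_0=6 n_1=14 n_2=10  [Q]
∂1: piv[fi,fq,ft,fw,fy] rk=5  ker:iq,it,iy,qt,qw,qy,tw,ty,wy
∂2: piv[fit,fiy,fqt,fqw,fqy,fwy,iqy,qty,twy] rk=9  ker:qwy
b_1=(14−5)−9=0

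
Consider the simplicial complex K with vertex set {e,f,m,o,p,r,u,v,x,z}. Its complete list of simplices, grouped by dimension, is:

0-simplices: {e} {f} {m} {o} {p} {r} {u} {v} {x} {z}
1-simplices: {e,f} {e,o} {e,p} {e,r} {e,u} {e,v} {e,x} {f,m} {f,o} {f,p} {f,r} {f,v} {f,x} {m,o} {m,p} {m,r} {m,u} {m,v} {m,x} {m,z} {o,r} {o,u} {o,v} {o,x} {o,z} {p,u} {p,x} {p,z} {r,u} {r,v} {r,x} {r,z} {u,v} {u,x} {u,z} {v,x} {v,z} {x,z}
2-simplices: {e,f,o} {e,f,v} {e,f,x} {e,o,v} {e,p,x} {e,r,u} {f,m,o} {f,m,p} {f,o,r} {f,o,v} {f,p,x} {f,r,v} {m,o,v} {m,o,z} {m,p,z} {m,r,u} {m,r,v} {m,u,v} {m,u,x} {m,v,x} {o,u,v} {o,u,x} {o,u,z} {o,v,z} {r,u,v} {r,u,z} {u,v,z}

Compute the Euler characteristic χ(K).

χ(K)=-1

n_0=10 n_1=38 n_2=27
χ=+10−38+27=-1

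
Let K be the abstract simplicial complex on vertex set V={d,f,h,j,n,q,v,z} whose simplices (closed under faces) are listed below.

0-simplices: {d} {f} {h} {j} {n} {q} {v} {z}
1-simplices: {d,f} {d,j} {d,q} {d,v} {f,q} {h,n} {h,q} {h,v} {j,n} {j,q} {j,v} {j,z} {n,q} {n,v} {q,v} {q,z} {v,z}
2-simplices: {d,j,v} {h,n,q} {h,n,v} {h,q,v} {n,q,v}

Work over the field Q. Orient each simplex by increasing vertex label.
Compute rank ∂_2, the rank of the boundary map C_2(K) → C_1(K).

n_0=8 n_1=17 n_2=5  [Q]
∂1: piv[df,dj,dq,dv,hn,hq,jz] rk=7  ker:fq,hv,jn,jq,jv,nq,nv,qv,qz,vz
∂2: piv[djv,hnq,hnv,hqv] rk=4  ker:nqv
rk∂_2=4

rank∂_2=4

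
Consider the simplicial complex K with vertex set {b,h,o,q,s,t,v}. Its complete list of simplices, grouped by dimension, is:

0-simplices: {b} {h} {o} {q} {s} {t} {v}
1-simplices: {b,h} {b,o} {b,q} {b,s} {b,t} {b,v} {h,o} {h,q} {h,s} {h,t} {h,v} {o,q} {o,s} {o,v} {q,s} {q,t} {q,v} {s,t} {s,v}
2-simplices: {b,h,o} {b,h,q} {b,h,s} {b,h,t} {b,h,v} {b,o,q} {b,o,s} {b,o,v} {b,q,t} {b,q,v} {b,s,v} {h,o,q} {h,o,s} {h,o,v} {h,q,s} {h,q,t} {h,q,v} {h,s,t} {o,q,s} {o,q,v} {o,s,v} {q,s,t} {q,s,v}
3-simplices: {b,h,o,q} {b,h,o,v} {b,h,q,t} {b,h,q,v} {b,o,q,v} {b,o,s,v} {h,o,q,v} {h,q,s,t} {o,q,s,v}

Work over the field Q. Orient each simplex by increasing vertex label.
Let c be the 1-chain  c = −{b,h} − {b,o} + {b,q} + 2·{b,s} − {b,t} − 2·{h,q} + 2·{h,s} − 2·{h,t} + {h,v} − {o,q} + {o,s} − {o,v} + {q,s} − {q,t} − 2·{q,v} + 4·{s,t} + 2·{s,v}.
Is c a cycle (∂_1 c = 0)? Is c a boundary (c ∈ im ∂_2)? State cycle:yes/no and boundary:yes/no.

cycle:yes boundary:yes

n_0=7 n_1=19 n_2=23 n_3=9  [Q]
∂1: piv[bh,bo,bq,bs,bt,bv] rk=6  ker:ho,hq,hs,ht,hv,oq,os,ov,qs,qt,qv,st,sv
∂2: piv[bho,bhq,bhs,bht,bhv,boq,bos,bov,bqt,bqv,bsv,hqs,hst] rk=13  ker:hoq,hos,hov,hqt,hqv,oqs,oqv,osv,qst,qsv
∂3: piv[bhoq,bhov,bhqt,bhqv,boqv,bosv,hqst,oqsv] rk=8  ker:hoqv
∂1c = 0
c vs im∂2: reduces to 0 ⇒ boundary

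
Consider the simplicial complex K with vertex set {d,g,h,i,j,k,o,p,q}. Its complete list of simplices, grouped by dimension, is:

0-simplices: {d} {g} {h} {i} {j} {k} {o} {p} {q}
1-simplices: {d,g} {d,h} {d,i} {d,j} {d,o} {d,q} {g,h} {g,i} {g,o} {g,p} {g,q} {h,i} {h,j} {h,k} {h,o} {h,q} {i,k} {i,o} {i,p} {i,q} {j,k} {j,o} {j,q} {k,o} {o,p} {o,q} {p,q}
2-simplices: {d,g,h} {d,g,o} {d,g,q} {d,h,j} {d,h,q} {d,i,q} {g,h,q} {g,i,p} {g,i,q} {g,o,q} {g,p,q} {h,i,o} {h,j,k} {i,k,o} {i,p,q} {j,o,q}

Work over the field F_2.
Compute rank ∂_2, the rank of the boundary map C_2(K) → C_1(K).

rank∂_2=14

n_0=9 n_1=27 n_2=16  [Z2]
∂1: piv[dg,dh,di,dj,do,dq,gp,hk] rk=8  ker:gh,gi,go,gq,hi,hj,ho,hq,ik,io,ip,iq,jk,jo,jq,ko,op,oq,pq
∂2: piv[dgh,dgo,dgq,dhj,dhq,diq,gip,giq,goq,gpq,hio,hjk,iko,joq] rk=14  ker:ghq,ipq
rk∂_2=14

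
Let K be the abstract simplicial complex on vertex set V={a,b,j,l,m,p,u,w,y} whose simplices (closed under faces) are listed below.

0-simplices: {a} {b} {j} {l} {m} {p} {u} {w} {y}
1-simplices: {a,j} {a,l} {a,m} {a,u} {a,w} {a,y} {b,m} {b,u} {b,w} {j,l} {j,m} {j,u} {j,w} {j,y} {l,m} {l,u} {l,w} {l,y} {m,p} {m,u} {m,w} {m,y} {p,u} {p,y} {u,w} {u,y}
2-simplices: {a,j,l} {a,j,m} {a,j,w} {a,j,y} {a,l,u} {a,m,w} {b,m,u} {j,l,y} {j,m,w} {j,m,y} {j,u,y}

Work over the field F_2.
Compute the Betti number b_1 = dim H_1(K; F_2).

b_1=8

n_0=9 n_1=26 n_2=11  [Z2]
∂1: piv[aj,al,am,au,aw,ay,bm,mp] rk=8  ker:bu,bw,jl,jm,ju,jw,jy,lm,lu,lw,ly,mu,mw,my,pu,py,uw,uy
∂2: piv[ajl,ajm,ajw,ajy,alu,amw,bmu,jly,jmy,juy] rk=10  ker:jmw
b_1=(26−8)−10=8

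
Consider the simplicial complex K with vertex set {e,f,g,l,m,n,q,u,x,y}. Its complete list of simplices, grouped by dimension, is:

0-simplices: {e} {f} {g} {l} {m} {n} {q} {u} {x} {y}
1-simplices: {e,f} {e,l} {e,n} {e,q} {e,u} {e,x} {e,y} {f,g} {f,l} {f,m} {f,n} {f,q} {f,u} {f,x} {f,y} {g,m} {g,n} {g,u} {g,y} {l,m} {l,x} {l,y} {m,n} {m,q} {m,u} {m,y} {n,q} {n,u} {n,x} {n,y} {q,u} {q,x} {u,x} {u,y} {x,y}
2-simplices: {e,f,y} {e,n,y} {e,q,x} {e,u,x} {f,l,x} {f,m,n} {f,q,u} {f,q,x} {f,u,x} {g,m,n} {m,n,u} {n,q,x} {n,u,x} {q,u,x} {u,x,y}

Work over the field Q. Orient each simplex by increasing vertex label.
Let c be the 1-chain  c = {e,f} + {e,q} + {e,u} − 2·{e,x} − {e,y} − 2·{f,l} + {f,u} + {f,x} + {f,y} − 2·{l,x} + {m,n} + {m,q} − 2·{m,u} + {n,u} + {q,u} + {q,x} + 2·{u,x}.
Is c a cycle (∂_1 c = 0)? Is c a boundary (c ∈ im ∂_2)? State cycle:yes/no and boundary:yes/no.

n_0=10 n_1=35 n_2=15  [Q]
∂1: piv[ef,el,en,eq,eu,ex,ey,fg,fm] rk=9  ker:fl,fn,fq,fu,fx,fy,gm,gn,gu,gy,lm,lx,ly,mn,mq,mu,my,nq,nu,nx,ny,qu,qx,ux,uy,xy
∂2: piv[efy,eny,eqx,eux,flx,fmn,fqu,fqx,fux,gmn,mnu,nqx,nux,uxy] rk=14  ker:qux
∂1c = 0
c vs im∂2: residual ≠ 0 ⇒ not boundary

cycle:yes boundary:no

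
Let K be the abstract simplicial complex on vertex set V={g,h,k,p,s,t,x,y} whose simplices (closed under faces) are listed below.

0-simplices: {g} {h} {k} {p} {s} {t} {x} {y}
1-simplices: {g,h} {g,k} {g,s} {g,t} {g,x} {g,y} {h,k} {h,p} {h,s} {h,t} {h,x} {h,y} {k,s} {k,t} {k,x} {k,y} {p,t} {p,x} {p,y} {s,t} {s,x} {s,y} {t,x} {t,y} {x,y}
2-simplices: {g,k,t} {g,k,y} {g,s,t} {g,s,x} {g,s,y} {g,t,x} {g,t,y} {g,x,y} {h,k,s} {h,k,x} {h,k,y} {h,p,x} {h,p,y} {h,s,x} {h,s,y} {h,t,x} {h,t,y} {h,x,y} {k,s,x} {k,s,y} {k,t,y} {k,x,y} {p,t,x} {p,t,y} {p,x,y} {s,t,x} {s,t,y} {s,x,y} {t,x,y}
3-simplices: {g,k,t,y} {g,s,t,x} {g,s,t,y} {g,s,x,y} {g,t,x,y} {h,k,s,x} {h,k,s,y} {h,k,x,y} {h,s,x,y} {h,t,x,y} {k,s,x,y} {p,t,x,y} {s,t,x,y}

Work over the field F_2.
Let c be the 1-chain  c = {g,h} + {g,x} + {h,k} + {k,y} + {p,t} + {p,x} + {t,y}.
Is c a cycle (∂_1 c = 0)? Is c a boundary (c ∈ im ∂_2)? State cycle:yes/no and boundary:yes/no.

cycle:yes boundary:no

n_0=8 n_1=25 n_2=29 n_3=13  [Z2]
∂1: piv[gh,gk,gs,gt,gx,gy,hp] rk=7  ker:hk,hs,ht,hx,hy,ks,kt,kx,ky,pt,px,py,st,sx,sy,tx,ty,xy
∂2: piv[gkt,gky,gst,gsx,gsy,gtx,gty,gxy,hks,hkx,hky,hpx,hpy,hsx,hsy,htx,ptx] rk=17  ker:hty,hxy,ksx,ksy,kty,kxy,pty,pxy,stx,sty,sxy,txy
∂3: piv[gkty,gstx,gsty,gsxy,gtxy,hksx,hksy,hkxy,hsxy,htxy,ptxy] rk=11  ker:ksxy,stxy
∂1c = 0
c vs im∂2: residual ≠ 0 ⇒ not boundary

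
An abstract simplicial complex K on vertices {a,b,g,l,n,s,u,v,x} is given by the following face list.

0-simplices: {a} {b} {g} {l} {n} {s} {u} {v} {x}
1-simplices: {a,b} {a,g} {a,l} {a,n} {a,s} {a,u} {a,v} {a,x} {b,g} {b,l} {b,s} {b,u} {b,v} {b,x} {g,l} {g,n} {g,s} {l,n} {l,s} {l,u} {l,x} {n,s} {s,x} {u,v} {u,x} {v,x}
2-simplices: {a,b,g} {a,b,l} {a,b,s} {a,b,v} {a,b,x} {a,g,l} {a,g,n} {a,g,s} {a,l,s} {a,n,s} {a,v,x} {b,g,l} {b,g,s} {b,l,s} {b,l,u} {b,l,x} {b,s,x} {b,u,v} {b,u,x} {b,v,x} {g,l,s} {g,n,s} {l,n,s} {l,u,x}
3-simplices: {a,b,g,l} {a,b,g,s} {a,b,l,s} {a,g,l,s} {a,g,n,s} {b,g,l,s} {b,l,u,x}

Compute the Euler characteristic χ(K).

χ(K)=0

n_0=9 n_1=26 n_2=24 n_3=7
χ=+9−26+24−7=0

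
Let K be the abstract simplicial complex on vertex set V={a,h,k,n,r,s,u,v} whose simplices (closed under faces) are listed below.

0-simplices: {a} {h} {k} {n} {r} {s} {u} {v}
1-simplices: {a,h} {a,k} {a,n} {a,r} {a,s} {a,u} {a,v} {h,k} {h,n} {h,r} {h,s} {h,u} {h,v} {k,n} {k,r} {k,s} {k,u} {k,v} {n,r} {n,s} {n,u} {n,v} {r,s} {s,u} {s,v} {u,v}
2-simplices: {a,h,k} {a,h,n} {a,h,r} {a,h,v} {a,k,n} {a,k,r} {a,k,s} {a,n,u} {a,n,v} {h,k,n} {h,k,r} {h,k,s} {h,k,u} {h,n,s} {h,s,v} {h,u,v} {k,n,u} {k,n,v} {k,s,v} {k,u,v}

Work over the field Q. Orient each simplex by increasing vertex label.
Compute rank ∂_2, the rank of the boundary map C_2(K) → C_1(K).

rank∂_2=16

n_0=8 n_1=26 n_2=20  [Q]
∂1: piv[ah,ak,an,ar,as,au,av] rk=7  ker:hk,hn,hr,hs,hu,hv,kn,kr,ks,ku,kv,nr,ns,nu,nv,rs,su,sv,uv
∂2: piv[ahk,ahn,ahr,ahv,akn,akr,aks,anu,anv,hks,hku,hns,hsv,huv,knu,knv] rk=16  ker:hkn,hkr,ksv,kuv
rk∂_2=16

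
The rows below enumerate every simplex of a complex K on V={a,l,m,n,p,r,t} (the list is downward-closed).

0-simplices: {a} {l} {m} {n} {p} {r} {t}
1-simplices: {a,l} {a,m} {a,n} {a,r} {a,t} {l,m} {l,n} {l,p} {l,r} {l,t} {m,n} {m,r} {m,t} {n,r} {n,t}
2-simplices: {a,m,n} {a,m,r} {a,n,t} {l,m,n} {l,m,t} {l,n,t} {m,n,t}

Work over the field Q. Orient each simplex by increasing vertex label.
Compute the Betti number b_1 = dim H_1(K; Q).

n_0=7 n_1=15 n_2=7  [Q]
∂1: piv[al,am,an,ar,at,lp] rk=6  ker:lm,ln,lr,lt,mn,mr,mt,nr,nt
∂2: piv[amn,amr,ant,lmn,lmt,lnt] rk=6  ker:mnt
b_1=(15−6)−6=3

b_1=3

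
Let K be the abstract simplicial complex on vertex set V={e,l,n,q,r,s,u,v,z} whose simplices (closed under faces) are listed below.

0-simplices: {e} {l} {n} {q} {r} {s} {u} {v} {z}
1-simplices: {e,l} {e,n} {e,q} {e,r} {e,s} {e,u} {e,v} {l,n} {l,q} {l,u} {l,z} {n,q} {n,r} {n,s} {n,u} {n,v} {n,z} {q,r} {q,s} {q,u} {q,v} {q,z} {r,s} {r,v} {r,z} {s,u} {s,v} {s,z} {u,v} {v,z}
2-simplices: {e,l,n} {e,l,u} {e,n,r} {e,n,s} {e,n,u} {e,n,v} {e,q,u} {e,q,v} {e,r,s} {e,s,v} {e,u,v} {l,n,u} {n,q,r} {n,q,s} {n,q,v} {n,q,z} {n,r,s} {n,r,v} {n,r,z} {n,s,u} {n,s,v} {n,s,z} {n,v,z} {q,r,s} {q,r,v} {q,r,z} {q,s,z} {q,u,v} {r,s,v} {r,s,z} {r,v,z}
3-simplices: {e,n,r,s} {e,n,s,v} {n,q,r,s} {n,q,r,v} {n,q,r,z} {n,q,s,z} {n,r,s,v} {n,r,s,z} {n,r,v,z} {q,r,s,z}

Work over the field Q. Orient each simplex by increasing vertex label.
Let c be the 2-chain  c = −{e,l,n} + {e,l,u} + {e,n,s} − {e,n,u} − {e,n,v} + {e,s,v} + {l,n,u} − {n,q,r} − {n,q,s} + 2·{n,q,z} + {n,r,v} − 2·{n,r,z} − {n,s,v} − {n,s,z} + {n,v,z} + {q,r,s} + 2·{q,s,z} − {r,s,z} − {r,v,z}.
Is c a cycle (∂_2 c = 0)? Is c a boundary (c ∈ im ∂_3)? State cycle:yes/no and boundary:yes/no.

cycle:yes boundary:no

n_0=9 n_1=30 n_2=31 n_3=10  [Q]
∂1: piv[el,en,eq,er,es,eu,ev,lz] rk=8  ker:ln,lq,lu,nq,nr,ns,nu,nv,nz,qr,qs,qu,qv,qz,rs,rv,rz,su,sv,sz,uv,vz
∂2: piv[eln,elu,enr,ens,enu,env,equ,eqv,ers,esv,euv,nqr,nqs,nqv,nqz,nrv,nrz,nsu,nsz,nvz] rk=20  ker:lnu,nrs,nsv,qrs,qrv,qrz,qsz,quv,rsv,rsz,rvz
∂3: piv[enrs,ensv,nqrs,nqrv,nqrz,nqsz,nrsv,nrsz,nrvz] rk=9  ker:qrsz
∂2c = 0
c vs im∂3: residual ≠ 0 ⇒ not boundary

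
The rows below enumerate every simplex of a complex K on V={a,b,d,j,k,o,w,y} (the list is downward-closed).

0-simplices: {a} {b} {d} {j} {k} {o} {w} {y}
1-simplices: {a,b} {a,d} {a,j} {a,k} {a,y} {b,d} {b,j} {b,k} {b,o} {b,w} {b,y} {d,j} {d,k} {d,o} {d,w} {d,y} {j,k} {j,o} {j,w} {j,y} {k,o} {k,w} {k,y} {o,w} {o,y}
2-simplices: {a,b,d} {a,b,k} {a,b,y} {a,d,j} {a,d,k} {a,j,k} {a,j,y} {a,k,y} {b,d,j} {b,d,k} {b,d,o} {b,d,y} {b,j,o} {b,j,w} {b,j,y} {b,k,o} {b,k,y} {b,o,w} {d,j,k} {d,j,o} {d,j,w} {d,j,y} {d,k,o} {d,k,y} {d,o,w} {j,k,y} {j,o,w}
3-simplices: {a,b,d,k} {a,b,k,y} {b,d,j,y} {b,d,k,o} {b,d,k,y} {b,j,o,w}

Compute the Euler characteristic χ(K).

χ(K)=4

n_0=8 n_1=25 n_2=27 n_3=6
χ=+8−25+27−6=4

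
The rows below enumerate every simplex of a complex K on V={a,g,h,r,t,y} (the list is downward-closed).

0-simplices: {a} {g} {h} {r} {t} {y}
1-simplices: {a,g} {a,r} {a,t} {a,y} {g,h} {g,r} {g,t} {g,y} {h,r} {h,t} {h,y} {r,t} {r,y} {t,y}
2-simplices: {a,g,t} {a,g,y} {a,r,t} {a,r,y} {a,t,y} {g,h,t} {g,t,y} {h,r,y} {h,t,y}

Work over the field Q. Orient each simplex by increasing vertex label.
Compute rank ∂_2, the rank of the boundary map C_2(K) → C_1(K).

rank∂_2=8

n_0=6 n_1=14 n_2=9  [Q]
∂1: piv[ag,ar,at,ay,gh] rk=5  ker:gr,gt,gy,hr,ht,hy,rt,ry,ty
∂2: piv[agt,agy,art,ary,aty,ght,hry,hty] rk=8  ker:gty
rk∂_2=8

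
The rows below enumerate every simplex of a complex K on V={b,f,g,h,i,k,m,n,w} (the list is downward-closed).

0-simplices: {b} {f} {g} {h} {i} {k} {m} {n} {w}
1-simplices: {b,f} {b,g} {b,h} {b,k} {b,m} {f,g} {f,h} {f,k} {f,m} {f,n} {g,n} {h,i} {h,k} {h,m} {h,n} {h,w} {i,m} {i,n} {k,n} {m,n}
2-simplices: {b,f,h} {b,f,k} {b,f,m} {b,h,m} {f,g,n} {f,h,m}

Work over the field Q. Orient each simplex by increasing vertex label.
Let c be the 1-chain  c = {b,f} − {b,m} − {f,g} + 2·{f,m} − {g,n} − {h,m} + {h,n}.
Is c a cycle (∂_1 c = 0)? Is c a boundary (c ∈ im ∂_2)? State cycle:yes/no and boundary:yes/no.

n_0=9 n_1=20 n_2=6  [Q]
∂1: piv[bf,bg,bh,bk,bm,fn,hi,hw] rk=8  ker:fg,fh,fk,fm,gn,hk,hm,hn,im,in,kn,mn
∂2: piv[bfh,bfk,bfm,bhm,fgn] rk=5  ker:fhm
∂1c = 0
c vs im∂2: residual ≠ 0 ⇒ not boundary

cycle:yes boundary:no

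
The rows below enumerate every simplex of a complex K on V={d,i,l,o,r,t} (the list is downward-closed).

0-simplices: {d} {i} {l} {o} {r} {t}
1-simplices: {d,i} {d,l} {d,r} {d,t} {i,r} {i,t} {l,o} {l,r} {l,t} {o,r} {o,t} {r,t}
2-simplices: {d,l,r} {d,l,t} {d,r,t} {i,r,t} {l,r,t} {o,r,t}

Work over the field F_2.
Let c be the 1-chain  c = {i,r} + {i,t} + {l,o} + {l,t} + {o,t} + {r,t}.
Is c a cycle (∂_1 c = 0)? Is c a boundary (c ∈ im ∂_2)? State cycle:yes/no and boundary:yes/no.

cycle:yes boundary:no

n_0=6 n_1=12 n_2=6  [Z2]
∂1: piv[di,dl,dr,dt,lo] rk=5  ker:ir,it,lr,lt,or,ot,rt
∂2: piv[dlr,dlt,drt,irt,ort] rk=5  ker:lrt
∂1c = 0
c vs im∂2: residual ≠ 0 ⇒ not boundary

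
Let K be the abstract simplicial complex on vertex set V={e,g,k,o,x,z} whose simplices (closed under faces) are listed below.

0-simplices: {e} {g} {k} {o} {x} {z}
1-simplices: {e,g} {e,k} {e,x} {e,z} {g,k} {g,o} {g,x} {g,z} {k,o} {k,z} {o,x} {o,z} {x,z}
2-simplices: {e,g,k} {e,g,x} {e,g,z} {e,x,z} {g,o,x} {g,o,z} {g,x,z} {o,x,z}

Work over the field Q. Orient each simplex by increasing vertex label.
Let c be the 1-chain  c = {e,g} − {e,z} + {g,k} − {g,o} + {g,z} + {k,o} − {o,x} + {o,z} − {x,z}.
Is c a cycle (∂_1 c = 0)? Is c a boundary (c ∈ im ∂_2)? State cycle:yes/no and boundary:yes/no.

cycle:yes boundary:no

n_0=6 n_1=13 n_2=8  [Q]
∂1: piv[eg,ek,ex,ez,go] rk=5  ker:gk,gx,gz,ko,kz,ox,oz,xz
∂2: piv[egk,egx,egz,exz,gox,goz] rk=6  ker:gxz,oxz
∂1c = 0
c vs im∂2: residual ≠ 0 ⇒ not boundary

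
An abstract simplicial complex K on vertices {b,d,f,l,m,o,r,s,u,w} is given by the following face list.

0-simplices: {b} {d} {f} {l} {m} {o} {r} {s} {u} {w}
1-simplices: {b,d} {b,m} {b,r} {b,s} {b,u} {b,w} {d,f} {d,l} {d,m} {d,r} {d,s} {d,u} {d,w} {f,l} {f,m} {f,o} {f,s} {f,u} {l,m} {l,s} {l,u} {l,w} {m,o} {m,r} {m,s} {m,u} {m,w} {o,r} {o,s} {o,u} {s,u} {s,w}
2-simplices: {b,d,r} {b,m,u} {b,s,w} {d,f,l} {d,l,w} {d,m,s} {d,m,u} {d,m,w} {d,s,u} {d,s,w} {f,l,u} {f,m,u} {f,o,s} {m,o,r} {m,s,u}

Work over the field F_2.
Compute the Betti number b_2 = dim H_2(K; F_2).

n_0=10 n_1=32 n_2=15  [Z2]
∂1: piv[bd,bm,br,bs,bu,bw,df,dl,fo] rk=9  ker:dm,dr,ds,du,dw,fl,fm,fs,fu,lm,ls,lu,lw,mo,mr,ms,mu,mw,or,os,ou,su,sw
∂2: piv[bdr,bmu,bsw,dfl,dlw,dms,dmu,dmw,dsu,dsw,flu,fmu,fos,mor] rk=14  ker:msu
b_2=(15−14)−0=1

b_2=1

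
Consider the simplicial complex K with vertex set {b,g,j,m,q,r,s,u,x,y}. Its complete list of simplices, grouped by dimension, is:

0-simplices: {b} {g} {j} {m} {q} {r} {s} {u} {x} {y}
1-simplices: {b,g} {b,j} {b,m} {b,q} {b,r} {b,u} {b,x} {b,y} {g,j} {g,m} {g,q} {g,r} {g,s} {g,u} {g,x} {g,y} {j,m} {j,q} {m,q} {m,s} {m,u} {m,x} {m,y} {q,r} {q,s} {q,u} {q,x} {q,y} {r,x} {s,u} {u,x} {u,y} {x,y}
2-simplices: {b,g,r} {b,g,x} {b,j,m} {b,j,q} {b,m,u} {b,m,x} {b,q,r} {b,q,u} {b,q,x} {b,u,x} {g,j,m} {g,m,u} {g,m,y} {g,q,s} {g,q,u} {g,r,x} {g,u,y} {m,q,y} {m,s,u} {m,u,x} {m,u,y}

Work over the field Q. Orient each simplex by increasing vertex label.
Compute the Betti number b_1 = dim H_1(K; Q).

n_0=10 n_1=33 n_2=21  [Q]
∂1: piv[bg,bj,bm,bq,br,bu,bx,by,gs] rk=9  ker:gj,gm,gq,gr,gu,gx,gy,jm,jq,mq,ms,mu,mx,my,qr,qs,qu,qx,qy,rx,su,ux,uy,xy
∂2: piv[bgr,bgx,bjm,bjq,bmu,bmx,bqr,bqu,bqx,bux,gjm,gmu,gmy,gqs,gqu,grx,guy,mqy,msu] rk=19  ker:mux,muy
b_1=(33−9)−19=5

b_1=5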